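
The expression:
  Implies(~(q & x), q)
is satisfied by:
  {q: True}


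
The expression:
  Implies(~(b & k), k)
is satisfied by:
  {k: True}


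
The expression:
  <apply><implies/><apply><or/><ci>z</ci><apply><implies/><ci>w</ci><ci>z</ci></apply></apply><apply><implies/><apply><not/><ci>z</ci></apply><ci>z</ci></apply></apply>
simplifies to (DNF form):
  <apply><or/><ci>w</ci><ci>z</ci></apply>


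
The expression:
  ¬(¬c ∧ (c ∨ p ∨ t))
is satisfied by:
  {c: True, t: False, p: False}
  {c: True, p: True, t: False}
  {c: True, t: True, p: False}
  {c: True, p: True, t: True}
  {p: False, t: False, c: False}


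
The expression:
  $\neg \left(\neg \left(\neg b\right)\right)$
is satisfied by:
  {b: False}


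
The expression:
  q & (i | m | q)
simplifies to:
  q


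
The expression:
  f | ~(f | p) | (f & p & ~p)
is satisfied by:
  {f: True, p: False}
  {p: False, f: False}
  {p: True, f: True}


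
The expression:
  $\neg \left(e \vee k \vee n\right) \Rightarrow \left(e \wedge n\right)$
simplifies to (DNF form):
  $e \vee k \vee n$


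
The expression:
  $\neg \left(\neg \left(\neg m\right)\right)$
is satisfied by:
  {m: False}


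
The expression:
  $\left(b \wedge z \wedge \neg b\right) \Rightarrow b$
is always true.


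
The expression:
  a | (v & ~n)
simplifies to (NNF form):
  a | (v & ~n)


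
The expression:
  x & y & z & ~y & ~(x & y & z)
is never true.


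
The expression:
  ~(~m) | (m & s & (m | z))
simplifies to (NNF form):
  m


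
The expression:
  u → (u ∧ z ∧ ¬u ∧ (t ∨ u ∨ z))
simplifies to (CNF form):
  ¬u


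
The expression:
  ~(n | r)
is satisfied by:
  {n: False, r: False}


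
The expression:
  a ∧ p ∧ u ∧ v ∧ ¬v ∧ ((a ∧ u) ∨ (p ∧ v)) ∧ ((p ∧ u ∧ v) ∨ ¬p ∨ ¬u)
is never true.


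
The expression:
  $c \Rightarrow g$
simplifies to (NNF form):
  $g \vee \neg c$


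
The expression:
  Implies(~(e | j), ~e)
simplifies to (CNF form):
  True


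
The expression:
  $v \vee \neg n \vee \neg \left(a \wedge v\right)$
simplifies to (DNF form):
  $\text{True}$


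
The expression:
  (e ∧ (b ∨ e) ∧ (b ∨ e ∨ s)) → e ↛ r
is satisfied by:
  {e: False, r: False}
  {r: True, e: False}
  {e: True, r: False}


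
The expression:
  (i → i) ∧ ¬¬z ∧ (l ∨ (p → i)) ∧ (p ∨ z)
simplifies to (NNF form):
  z ∧ (i ∨ l ∨ ¬p)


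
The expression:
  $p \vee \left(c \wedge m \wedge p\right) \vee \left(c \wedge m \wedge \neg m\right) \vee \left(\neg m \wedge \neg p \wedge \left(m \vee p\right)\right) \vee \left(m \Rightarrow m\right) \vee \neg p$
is always true.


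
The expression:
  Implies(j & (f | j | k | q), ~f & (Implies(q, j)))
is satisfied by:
  {j: False, f: False}
  {f: True, j: False}
  {j: True, f: False}


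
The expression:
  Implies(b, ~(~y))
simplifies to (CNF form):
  y | ~b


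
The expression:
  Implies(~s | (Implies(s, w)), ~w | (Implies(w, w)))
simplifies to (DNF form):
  True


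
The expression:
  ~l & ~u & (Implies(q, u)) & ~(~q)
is never true.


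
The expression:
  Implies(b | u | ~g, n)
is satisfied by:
  {n: True, g: True, b: False, u: False}
  {n: True, b: False, g: False, u: False}
  {n: True, u: True, g: True, b: False}
  {n: True, u: True, b: False, g: False}
  {n: True, g: True, b: True, u: False}
  {n: True, b: True, g: False, u: False}
  {n: True, u: True, b: True, g: True}
  {n: True, u: True, b: True, g: False}
  {g: True, u: False, b: False, n: False}


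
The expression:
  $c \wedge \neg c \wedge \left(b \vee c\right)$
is never true.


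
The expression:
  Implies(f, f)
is always true.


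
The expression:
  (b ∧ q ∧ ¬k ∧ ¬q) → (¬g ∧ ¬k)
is always true.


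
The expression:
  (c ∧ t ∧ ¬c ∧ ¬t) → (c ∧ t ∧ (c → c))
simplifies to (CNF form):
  True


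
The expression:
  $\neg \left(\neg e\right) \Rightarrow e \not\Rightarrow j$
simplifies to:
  $\neg e \vee \neg j$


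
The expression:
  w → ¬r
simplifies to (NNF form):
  ¬r ∨ ¬w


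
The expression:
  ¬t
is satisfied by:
  {t: False}


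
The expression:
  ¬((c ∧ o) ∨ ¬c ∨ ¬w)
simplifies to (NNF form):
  c ∧ w ∧ ¬o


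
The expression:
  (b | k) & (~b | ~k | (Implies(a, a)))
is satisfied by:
  {b: True, k: True}
  {b: True, k: False}
  {k: True, b: False}


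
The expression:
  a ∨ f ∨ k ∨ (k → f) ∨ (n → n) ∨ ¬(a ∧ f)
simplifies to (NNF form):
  True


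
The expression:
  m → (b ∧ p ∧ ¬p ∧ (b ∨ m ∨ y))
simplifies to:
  ¬m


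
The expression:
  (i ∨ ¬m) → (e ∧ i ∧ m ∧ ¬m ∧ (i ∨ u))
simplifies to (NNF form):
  m ∧ ¬i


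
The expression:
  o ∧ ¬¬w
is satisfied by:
  {w: True, o: True}


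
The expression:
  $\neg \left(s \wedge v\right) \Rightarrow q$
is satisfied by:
  {q: True, v: True, s: True}
  {q: True, v: True, s: False}
  {q: True, s: True, v: False}
  {q: True, s: False, v: False}
  {v: True, s: True, q: False}


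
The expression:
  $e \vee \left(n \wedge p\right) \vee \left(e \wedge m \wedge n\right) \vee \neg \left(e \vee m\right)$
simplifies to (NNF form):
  $e \vee \left(n \wedge p\right) \vee \neg m$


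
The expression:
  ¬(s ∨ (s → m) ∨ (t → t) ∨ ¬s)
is never true.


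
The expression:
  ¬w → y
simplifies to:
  w ∨ y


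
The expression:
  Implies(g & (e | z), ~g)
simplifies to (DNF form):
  ~g | (~e & ~z)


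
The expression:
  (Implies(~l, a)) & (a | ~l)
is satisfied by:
  {a: True}


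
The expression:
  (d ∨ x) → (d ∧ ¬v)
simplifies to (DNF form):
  (d ∧ ¬v) ∨ (¬d ∧ ¬x)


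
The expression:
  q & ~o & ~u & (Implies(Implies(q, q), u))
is never true.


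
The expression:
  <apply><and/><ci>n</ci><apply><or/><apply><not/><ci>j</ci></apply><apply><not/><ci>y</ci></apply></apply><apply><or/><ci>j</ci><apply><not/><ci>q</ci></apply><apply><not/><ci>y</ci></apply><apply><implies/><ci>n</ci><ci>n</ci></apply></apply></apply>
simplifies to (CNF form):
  <apply><and/><ci>n</ci><apply><or/><apply><not/><ci>j</ci></apply><apply><not/><ci>y</ci></apply></apply></apply>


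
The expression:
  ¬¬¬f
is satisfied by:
  {f: False}


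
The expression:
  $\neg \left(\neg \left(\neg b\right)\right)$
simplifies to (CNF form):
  $\neg b$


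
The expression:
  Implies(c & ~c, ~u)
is always true.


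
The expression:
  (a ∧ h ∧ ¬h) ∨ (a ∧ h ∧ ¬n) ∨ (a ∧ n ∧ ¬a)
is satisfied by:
  {a: True, h: True, n: False}


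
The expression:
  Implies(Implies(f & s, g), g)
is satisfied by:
  {g: True, s: True, f: True}
  {g: True, s: True, f: False}
  {g: True, f: True, s: False}
  {g: True, f: False, s: False}
  {s: True, f: True, g: False}


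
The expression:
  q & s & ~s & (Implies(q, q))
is never true.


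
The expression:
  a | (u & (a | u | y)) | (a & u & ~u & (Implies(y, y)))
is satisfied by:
  {a: True, u: True}
  {a: True, u: False}
  {u: True, a: False}


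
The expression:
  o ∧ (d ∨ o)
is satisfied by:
  {o: True}


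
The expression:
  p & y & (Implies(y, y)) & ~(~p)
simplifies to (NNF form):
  p & y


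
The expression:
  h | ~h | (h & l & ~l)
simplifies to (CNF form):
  True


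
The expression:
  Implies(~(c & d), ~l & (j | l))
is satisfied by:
  {c: True, d: True, j: True, l: False}
  {c: True, d: True, j: False, l: False}
  {c: True, j: True, d: False, l: False}
  {d: True, j: True, c: False, l: False}
  {d: False, j: True, c: False, l: False}
  {l: True, c: True, d: True, j: True}
  {c: True, l: True, d: True, j: False}


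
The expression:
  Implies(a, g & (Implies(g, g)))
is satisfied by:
  {g: True, a: False}
  {a: False, g: False}
  {a: True, g: True}


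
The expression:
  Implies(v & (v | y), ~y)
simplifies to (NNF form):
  ~v | ~y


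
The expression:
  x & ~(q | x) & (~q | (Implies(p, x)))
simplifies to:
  False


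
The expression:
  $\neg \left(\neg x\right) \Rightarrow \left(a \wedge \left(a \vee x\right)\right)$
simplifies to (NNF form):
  $a \vee \neg x$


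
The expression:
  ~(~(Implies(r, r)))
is always true.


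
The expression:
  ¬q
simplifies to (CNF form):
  ¬q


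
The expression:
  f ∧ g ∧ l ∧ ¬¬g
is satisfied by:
  {g: True, f: True, l: True}


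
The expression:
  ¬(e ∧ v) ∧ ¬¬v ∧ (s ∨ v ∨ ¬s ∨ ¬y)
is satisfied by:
  {v: True, e: False}


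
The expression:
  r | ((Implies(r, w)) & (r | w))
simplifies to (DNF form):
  r | w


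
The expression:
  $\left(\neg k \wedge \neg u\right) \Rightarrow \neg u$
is always true.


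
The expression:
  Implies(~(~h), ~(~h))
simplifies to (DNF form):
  True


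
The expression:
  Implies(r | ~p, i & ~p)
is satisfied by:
  {i: True, p: False, r: False}
  {i: True, r: True, p: False}
  {i: True, p: True, r: False}
  {p: True, r: False, i: False}


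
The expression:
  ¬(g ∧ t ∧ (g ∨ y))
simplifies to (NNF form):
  ¬g ∨ ¬t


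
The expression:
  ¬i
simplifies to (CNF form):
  ¬i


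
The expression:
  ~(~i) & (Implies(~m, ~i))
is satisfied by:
  {m: True, i: True}


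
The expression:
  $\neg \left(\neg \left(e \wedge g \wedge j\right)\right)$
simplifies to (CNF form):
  $e \wedge g \wedge j$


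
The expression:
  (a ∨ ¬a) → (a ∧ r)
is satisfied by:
  {r: True, a: True}


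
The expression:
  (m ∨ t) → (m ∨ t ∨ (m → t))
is always true.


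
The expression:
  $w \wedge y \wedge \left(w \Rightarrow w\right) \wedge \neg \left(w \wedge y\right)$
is never true.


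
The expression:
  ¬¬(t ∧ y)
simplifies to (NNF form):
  t ∧ y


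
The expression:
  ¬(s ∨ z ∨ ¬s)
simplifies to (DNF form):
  False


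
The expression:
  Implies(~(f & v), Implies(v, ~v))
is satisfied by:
  {f: True, v: False}
  {v: False, f: False}
  {v: True, f: True}


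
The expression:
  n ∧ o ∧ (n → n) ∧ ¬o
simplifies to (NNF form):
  False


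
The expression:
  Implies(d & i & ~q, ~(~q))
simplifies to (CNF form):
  q | ~d | ~i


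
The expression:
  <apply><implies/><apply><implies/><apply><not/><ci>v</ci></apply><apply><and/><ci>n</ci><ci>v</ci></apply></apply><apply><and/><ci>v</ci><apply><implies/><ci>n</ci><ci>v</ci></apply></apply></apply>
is always true.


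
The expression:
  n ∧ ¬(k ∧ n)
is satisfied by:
  {n: True, k: False}


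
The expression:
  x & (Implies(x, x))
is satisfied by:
  {x: True}


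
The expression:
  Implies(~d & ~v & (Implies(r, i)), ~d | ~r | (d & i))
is always true.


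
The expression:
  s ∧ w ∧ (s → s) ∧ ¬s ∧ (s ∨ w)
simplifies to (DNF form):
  False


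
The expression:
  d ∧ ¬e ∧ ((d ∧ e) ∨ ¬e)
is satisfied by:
  {d: True, e: False}


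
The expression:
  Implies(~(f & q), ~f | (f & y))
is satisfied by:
  {y: True, q: True, f: False}
  {y: True, q: False, f: False}
  {q: True, y: False, f: False}
  {y: False, q: False, f: False}
  {f: True, y: True, q: True}
  {f: True, y: True, q: False}
  {f: True, q: True, y: False}


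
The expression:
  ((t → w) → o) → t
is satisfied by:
  {t: True, o: False}
  {o: False, t: False}
  {o: True, t: True}


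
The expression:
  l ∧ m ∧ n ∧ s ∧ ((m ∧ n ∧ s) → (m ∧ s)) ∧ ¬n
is never true.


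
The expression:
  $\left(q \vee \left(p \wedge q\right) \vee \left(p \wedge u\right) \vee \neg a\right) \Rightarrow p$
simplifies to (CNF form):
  $\left(a \vee p\right) \wedge \left(p \vee \neg q\right)$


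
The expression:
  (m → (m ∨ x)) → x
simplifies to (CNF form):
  x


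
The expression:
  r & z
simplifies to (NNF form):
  r & z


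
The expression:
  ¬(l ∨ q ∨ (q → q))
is never true.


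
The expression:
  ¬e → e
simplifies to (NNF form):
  e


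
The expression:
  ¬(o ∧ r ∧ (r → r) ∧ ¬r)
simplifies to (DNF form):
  True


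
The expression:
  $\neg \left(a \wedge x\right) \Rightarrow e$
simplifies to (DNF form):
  $e \vee \left(a \wedge x\right)$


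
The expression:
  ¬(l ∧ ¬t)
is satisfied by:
  {t: True, l: False}
  {l: False, t: False}
  {l: True, t: True}


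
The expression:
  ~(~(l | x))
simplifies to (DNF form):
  l | x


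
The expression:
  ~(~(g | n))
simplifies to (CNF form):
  g | n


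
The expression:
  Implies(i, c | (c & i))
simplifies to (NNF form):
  c | ~i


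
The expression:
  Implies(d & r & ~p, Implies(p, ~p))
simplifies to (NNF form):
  True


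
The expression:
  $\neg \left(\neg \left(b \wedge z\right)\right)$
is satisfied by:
  {z: True, b: True}


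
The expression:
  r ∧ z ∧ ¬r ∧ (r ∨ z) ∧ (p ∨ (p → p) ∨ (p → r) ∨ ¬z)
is never true.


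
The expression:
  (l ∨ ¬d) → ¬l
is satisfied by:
  {l: False}


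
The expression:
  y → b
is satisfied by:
  {b: True, y: False}
  {y: False, b: False}
  {y: True, b: True}


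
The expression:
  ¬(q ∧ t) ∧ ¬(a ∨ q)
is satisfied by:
  {q: False, a: False}


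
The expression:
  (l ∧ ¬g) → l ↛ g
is always true.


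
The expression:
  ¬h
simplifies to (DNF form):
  ¬h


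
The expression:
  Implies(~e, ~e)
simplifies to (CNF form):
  True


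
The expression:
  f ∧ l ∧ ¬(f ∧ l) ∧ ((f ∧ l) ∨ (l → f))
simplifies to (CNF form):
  False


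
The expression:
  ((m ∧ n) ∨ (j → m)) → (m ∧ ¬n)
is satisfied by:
  {j: True, m: False, n: False}
  {n: True, j: True, m: False}
  {j: True, m: True, n: False}
  {m: True, n: False, j: False}


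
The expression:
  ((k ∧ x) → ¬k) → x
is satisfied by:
  {x: True}


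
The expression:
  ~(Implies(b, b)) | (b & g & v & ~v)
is never true.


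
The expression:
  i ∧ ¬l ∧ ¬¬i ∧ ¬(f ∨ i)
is never true.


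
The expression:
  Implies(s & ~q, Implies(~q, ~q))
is always true.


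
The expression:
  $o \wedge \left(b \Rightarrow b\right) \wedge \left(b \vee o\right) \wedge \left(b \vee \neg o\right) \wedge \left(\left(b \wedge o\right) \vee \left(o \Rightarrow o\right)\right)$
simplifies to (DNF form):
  $b \wedge o$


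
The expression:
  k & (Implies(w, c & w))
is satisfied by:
  {c: True, k: True, w: False}
  {k: True, w: False, c: False}
  {c: True, w: True, k: True}


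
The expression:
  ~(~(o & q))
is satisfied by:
  {o: True, q: True}


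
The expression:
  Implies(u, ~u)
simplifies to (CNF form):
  ~u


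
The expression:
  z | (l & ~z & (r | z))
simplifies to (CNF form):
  (l | z) & (r | z)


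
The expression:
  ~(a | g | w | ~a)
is never true.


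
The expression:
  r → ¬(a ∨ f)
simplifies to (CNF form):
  (¬a ∨ ¬r) ∧ (¬f ∨ ¬r)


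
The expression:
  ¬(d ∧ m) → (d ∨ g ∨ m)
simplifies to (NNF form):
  d ∨ g ∨ m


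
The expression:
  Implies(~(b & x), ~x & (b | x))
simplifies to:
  b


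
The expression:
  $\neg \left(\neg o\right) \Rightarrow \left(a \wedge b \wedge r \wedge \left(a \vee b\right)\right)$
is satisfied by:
  {r: True, a: True, b: True, o: False}
  {r: True, a: True, b: False, o: False}
  {r: True, b: True, a: False, o: False}
  {r: True, b: False, a: False, o: False}
  {a: True, b: True, r: False, o: False}
  {a: True, r: False, b: False, o: False}
  {a: False, b: True, r: False, o: False}
  {a: False, r: False, b: False, o: False}
  {r: True, o: True, a: True, b: True}


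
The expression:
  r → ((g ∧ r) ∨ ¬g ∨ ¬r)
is always true.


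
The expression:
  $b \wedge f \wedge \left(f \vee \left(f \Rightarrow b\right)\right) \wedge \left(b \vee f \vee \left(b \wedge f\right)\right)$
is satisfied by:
  {b: True, f: True}


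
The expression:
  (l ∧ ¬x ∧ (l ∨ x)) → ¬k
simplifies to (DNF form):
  x ∨ ¬k ∨ ¬l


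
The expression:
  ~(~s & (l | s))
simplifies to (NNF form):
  s | ~l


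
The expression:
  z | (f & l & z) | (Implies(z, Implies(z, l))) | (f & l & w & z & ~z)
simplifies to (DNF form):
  True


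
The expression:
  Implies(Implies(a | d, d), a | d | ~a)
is always true.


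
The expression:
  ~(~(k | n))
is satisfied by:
  {n: True, k: True}
  {n: True, k: False}
  {k: True, n: False}


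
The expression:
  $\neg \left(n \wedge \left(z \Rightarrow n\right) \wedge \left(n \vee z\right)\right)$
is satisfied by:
  {n: False}


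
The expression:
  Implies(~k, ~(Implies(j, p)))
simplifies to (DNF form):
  k | (j & ~p)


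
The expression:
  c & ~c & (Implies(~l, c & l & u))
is never true.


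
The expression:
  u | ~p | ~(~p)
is always true.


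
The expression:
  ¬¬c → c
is always true.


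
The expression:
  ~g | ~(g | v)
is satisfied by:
  {g: False}


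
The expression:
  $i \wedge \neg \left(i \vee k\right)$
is never true.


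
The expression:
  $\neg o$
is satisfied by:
  {o: False}


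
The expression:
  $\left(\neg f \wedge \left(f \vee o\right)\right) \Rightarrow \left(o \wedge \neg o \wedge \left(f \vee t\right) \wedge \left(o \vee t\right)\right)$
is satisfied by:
  {f: True, o: False}
  {o: False, f: False}
  {o: True, f: True}


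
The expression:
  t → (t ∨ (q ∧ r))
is always true.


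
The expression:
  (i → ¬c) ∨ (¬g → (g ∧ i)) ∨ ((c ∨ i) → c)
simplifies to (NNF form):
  True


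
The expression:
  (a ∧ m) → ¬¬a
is always true.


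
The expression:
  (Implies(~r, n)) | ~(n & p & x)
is always true.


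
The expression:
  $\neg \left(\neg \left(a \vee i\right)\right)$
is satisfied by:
  {i: True, a: True}
  {i: True, a: False}
  {a: True, i: False}


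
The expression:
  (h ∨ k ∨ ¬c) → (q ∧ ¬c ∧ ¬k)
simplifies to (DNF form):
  (c ∧ ¬c ∧ ¬k) ∨ (c ∧ ¬h ∧ ¬k) ∨ (q ∧ ¬c ∧ ¬k) ∨ (q ∧ ¬h ∧ ¬k)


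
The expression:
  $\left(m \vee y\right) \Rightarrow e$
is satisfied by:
  {e: True, y: False, m: False}
  {e: True, m: True, y: False}
  {e: True, y: True, m: False}
  {e: True, m: True, y: True}
  {m: False, y: False, e: False}


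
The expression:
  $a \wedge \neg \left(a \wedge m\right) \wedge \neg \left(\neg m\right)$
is never true.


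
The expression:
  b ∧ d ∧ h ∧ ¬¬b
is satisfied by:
  {h: True, b: True, d: True}


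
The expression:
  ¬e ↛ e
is always true.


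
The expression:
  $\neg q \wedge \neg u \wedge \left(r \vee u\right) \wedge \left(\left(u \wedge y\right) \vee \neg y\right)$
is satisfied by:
  {r: True, q: False, u: False, y: False}


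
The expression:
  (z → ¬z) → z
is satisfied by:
  {z: True}


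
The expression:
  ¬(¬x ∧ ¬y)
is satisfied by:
  {y: True, x: True}
  {y: True, x: False}
  {x: True, y: False}


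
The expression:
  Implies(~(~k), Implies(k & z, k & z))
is always true.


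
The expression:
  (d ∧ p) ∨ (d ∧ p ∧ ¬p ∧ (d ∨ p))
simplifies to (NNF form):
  d ∧ p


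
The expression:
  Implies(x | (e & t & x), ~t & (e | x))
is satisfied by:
  {t: False, x: False}
  {x: True, t: False}
  {t: True, x: False}


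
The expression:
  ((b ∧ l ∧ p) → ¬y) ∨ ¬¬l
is always true.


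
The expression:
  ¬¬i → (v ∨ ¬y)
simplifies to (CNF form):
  v ∨ ¬i ∨ ¬y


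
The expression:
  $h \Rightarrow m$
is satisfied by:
  {m: True, h: False}
  {h: False, m: False}
  {h: True, m: True}


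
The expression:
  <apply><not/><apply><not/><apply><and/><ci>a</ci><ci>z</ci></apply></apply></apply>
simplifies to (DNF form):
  <apply><and/><ci>a</ci><ci>z</ci></apply>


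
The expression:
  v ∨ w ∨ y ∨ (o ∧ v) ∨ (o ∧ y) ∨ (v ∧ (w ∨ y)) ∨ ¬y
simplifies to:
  True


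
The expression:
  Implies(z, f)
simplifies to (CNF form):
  f | ~z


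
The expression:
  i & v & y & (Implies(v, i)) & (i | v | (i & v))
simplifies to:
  i & v & y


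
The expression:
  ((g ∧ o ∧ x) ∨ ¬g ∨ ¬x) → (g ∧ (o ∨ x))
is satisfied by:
  {g: True, x: True, o: True}
  {g: True, x: True, o: False}
  {g: True, o: True, x: False}


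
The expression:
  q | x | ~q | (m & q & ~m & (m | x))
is always true.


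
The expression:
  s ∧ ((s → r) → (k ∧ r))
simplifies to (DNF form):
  (k ∧ s) ∨ (s ∧ ¬r)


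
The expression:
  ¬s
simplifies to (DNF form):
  ¬s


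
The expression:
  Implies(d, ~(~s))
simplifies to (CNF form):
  s | ~d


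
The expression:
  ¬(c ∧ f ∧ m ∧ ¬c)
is always true.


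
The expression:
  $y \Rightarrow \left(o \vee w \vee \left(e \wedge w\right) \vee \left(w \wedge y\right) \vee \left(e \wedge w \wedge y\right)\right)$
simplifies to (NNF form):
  $o \vee w \vee \neg y$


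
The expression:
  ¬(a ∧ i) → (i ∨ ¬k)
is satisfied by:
  {i: True, k: False}
  {k: False, i: False}
  {k: True, i: True}


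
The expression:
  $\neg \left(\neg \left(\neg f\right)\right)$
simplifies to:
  $\neg f$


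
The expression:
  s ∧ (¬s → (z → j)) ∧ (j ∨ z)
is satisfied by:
  {s: True, z: True, j: True}
  {s: True, z: True, j: False}
  {s: True, j: True, z: False}


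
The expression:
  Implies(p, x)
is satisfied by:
  {x: True, p: False}
  {p: False, x: False}
  {p: True, x: True}


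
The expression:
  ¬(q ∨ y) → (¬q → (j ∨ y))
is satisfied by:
  {y: True, q: True, j: True}
  {y: True, q: True, j: False}
  {y: True, j: True, q: False}
  {y: True, j: False, q: False}
  {q: True, j: True, y: False}
  {q: True, j: False, y: False}
  {j: True, q: False, y: False}


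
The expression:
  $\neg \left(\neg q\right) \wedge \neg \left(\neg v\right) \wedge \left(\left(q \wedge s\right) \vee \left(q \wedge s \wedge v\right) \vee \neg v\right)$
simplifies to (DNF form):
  $q \wedge s \wedge v$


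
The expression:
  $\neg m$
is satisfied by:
  {m: False}


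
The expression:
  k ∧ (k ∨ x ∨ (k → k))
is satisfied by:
  {k: True}


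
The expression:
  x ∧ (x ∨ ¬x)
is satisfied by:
  {x: True}


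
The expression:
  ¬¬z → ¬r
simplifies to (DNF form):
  ¬r ∨ ¬z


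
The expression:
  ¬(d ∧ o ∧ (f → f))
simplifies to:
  ¬d ∨ ¬o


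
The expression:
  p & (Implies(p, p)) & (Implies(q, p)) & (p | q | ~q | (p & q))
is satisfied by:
  {p: True}


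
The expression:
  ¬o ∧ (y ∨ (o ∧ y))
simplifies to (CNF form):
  y ∧ ¬o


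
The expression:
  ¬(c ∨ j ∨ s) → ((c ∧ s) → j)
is always true.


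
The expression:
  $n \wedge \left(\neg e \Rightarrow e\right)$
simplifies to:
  $e \wedge n$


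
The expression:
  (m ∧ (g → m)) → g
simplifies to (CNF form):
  g ∨ ¬m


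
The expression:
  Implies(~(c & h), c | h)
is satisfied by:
  {c: True, h: True}
  {c: True, h: False}
  {h: True, c: False}


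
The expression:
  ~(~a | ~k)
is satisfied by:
  {a: True, k: True}


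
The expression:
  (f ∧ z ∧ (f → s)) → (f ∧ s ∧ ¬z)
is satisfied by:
  {s: False, z: False, f: False}
  {f: True, s: False, z: False}
  {z: True, s: False, f: False}
  {f: True, z: True, s: False}
  {s: True, f: False, z: False}
  {f: True, s: True, z: False}
  {z: True, s: True, f: False}


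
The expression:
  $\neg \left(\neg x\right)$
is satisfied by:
  {x: True}


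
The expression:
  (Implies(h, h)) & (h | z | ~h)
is always true.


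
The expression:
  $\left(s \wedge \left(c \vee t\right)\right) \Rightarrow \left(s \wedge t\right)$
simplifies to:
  $t \vee \neg c \vee \neg s$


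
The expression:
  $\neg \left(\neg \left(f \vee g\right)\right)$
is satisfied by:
  {g: True, f: True}
  {g: True, f: False}
  {f: True, g: False}


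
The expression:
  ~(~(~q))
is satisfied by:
  {q: False}


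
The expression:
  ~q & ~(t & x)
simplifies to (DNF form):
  (~q & ~t) | (~q & ~x)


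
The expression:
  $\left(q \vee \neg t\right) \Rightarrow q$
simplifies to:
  $q \vee t$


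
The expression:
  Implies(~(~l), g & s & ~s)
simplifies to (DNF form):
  ~l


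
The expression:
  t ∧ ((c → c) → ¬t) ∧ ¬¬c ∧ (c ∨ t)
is never true.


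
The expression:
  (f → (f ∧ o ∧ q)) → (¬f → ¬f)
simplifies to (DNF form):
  True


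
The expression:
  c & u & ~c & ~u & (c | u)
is never true.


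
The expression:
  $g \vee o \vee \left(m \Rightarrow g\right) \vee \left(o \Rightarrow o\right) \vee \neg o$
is always true.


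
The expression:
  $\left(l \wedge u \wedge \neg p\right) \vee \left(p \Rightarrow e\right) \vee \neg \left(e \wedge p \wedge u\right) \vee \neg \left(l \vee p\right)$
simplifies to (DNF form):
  $\text{True}$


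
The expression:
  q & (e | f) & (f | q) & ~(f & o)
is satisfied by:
  {e: True, q: True, o: False, f: False}
  {f: True, e: True, q: True, o: False}
  {f: True, q: True, e: False, o: False}
  {o: True, e: True, q: True, f: False}


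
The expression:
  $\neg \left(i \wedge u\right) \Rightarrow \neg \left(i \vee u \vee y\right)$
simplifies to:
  $\left(i \vee \neg u\right) \wedge \left(i \vee \neg y\right) \wedge \left(u \vee \neg i\right)$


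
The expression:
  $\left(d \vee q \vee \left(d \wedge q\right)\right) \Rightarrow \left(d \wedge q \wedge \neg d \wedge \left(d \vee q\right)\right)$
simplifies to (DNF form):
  $\neg d \wedge \neg q$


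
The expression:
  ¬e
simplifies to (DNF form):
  ¬e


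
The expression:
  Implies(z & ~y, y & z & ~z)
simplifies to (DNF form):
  y | ~z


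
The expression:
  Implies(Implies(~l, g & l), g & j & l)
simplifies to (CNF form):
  (g | ~l) & (j | ~l)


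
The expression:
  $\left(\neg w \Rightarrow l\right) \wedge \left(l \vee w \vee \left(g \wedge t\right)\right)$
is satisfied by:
  {l: True, w: True}
  {l: True, w: False}
  {w: True, l: False}


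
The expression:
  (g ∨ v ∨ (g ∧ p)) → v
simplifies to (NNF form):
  v ∨ ¬g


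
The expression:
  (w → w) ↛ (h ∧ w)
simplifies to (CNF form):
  ¬h ∨ ¬w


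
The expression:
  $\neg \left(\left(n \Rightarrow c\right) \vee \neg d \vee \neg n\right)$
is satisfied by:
  {d: True, n: True, c: False}


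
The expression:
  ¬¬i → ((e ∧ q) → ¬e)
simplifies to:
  ¬e ∨ ¬i ∨ ¬q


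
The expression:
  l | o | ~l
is always true.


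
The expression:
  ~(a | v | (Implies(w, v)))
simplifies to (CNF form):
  w & ~a & ~v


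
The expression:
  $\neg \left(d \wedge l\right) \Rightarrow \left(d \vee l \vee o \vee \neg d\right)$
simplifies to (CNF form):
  $\text{True}$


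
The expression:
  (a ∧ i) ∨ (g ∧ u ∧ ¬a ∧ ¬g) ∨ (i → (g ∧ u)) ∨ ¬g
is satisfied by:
  {a: True, u: True, g: False, i: False}
  {a: True, g: False, u: False, i: False}
  {u: True, a: False, g: False, i: False}
  {a: False, g: False, u: False, i: False}
  {i: True, a: True, u: True, g: False}
  {i: True, a: True, g: False, u: False}
  {i: True, u: True, a: False, g: False}
  {i: True, a: False, g: False, u: False}
  {a: True, g: True, u: True, i: False}
  {a: True, g: True, i: False, u: False}
  {g: True, u: True, i: False, a: False}
  {g: True, i: False, u: False, a: False}
  {a: True, g: True, i: True, u: True}
  {a: True, g: True, i: True, u: False}
  {g: True, i: True, u: True, a: False}


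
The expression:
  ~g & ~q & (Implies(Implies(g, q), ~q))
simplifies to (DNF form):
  ~g & ~q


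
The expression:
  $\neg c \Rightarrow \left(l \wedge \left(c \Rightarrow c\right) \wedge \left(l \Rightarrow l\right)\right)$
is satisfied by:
  {c: True, l: True}
  {c: True, l: False}
  {l: True, c: False}


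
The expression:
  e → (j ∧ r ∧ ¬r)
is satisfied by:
  {e: False}


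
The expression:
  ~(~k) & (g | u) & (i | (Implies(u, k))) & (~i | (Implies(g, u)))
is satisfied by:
  {u: True, g: True, k: True, i: False}
  {u: True, k: True, g: False, i: False}
  {i: True, u: True, g: True, k: True}
  {i: True, u: True, k: True, g: False}
  {g: True, k: True, i: False, u: False}


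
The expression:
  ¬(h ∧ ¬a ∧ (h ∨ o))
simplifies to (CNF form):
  a ∨ ¬h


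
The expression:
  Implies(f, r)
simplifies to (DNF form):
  r | ~f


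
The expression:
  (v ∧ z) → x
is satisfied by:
  {x: True, v: False, z: False}
  {v: False, z: False, x: False}
  {x: True, z: True, v: False}
  {z: True, v: False, x: False}
  {x: True, v: True, z: False}
  {v: True, x: False, z: False}
  {x: True, z: True, v: True}


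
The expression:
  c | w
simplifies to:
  c | w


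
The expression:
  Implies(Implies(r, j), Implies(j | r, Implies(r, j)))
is always true.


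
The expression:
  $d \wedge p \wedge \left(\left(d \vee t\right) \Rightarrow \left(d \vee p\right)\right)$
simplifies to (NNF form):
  $d \wedge p$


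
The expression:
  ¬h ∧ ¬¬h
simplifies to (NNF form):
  False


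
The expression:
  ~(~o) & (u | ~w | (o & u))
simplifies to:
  o & (u | ~w)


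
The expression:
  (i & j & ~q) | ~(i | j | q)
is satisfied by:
  {q: False, j: False, i: False}
  {i: True, j: True, q: False}


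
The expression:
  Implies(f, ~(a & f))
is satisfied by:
  {a: False, f: False}
  {f: True, a: False}
  {a: True, f: False}


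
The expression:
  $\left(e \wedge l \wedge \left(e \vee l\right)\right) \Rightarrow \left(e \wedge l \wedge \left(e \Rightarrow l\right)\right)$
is always true.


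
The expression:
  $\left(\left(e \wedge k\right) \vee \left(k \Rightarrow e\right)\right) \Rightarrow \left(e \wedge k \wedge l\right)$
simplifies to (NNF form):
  $k \wedge \left(l \vee \neg e\right)$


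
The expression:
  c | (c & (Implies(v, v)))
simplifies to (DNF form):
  c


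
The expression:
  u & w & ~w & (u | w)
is never true.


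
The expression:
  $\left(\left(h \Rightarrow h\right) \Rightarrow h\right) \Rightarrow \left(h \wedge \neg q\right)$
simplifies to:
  $\neg h \vee \neg q$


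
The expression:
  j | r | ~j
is always true.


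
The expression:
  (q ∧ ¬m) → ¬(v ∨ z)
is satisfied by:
  {m: True, z: False, v: False, q: False}
  {m: True, v: True, z: False, q: False}
  {m: True, z: True, v: False, q: False}
  {m: True, v: True, z: True, q: False}
  {m: False, z: False, v: False, q: False}
  {v: True, m: False, z: False, q: False}
  {z: True, m: False, v: False, q: False}
  {v: True, z: True, m: False, q: False}
  {q: True, m: True, z: False, v: False}
  {q: True, v: True, m: True, z: False}
  {q: True, m: True, z: True, v: False}
  {q: True, v: True, m: True, z: True}
  {q: True, m: False, z: False, v: False}


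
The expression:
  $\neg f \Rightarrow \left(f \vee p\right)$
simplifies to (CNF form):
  $f \vee p$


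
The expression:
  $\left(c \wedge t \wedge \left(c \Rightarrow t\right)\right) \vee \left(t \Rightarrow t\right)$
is always true.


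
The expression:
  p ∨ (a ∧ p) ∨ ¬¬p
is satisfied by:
  {p: True}


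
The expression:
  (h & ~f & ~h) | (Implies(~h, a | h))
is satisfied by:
  {a: True, h: True}
  {a: True, h: False}
  {h: True, a: False}


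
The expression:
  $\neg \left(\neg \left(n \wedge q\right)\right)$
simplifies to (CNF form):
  $n \wedge q$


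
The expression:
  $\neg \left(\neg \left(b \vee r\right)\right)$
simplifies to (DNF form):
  $b \vee r$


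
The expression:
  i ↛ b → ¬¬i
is always true.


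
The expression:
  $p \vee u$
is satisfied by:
  {u: True, p: True}
  {u: True, p: False}
  {p: True, u: False}


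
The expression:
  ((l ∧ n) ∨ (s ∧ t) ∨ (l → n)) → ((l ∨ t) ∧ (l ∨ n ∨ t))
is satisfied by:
  {t: True, l: True}
  {t: True, l: False}
  {l: True, t: False}


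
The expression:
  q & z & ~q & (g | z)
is never true.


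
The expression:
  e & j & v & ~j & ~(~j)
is never true.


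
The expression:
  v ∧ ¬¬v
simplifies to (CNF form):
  v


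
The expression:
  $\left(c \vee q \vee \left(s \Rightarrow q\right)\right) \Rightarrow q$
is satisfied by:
  {q: True, s: True, c: False}
  {q: True, c: False, s: False}
  {q: True, s: True, c: True}
  {q: True, c: True, s: False}
  {s: True, c: False, q: False}


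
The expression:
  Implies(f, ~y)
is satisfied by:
  {y: False, f: False}
  {f: True, y: False}
  {y: True, f: False}


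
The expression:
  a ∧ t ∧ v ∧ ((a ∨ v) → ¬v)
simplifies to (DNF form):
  False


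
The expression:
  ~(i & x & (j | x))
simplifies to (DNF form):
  ~i | ~x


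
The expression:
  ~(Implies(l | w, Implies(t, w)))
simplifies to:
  l & t & ~w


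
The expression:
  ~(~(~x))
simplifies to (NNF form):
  ~x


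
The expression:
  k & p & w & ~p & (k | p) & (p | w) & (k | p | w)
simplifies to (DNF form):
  False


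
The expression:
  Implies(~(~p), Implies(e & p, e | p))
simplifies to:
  True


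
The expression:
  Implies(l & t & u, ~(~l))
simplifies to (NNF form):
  True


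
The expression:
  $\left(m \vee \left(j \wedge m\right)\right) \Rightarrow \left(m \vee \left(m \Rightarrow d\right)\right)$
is always true.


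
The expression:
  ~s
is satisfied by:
  {s: False}


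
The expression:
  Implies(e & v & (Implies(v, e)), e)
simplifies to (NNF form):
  True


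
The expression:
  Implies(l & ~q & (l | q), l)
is always true.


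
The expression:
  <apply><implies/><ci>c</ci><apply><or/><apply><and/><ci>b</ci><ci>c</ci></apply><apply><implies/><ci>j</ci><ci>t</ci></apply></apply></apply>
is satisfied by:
  {b: True, t: True, c: False, j: False}
  {b: True, c: False, t: False, j: False}
  {t: True, b: False, c: False, j: False}
  {b: False, c: False, t: False, j: False}
  {j: True, b: True, t: True, c: False}
  {j: True, b: True, c: False, t: False}
  {j: True, t: True, b: False, c: False}
  {j: True, b: False, c: False, t: False}
  {b: True, c: True, t: True, j: False}
  {b: True, c: True, j: False, t: False}
  {c: True, t: True, j: False, b: False}
  {c: True, j: False, t: False, b: False}
  {b: True, c: True, j: True, t: True}
  {b: True, c: True, j: True, t: False}
  {c: True, j: True, t: True, b: False}


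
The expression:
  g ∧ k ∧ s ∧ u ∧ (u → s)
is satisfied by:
  {u: True, s: True, g: True, k: True}


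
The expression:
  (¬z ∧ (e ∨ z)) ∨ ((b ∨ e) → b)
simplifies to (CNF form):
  b ∨ ¬e ∨ ¬z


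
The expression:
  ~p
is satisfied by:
  {p: False}


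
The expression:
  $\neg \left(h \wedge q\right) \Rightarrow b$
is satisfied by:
  {b: True, h: True, q: True}
  {b: True, h: True, q: False}
  {b: True, q: True, h: False}
  {b: True, q: False, h: False}
  {h: True, q: True, b: False}


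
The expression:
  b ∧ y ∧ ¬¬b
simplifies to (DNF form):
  b ∧ y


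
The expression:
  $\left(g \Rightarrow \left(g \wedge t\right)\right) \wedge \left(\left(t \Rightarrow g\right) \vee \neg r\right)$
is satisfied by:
  {g: False, t: False, r: False}
  {r: True, g: False, t: False}
  {t: True, g: False, r: False}
  {t: True, g: True, r: False}
  {r: True, t: True, g: True}


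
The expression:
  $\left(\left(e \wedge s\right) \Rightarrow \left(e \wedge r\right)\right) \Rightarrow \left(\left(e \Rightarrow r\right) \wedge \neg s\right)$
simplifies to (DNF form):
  $\left(r \wedge \neg s\right) \vee \left(\neg e \wedge \neg s\right) \vee \left(e \wedge s \wedge \neg r\right)$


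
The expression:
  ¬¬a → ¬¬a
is always true.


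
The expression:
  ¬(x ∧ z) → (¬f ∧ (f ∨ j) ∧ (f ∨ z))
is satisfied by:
  {z: True, x: True, j: True, f: False}
  {z: True, x: True, f: False, j: False}
  {z: True, x: True, j: True, f: True}
  {z: True, x: True, f: True, j: False}
  {z: True, j: True, f: False, x: False}


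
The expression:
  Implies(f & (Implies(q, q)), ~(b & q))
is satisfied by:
  {q: False, b: False, f: False}
  {f: True, q: False, b: False}
  {b: True, q: False, f: False}
  {f: True, b: True, q: False}
  {q: True, f: False, b: False}
  {f: True, q: True, b: False}
  {b: True, q: True, f: False}


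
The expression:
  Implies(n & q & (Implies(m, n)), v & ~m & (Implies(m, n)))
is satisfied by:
  {v: True, m: False, n: False, q: False}
  {q: False, m: False, v: False, n: False}
  {v: True, m: True, q: False, n: False}
  {m: True, q: False, v: False, n: False}
  {q: True, v: True, m: False, n: False}
  {q: True, m: False, v: False, n: False}
  {q: True, v: True, m: True, n: False}
  {q: True, m: True, v: False, n: False}
  {n: True, v: True, q: False, m: False}
  {n: True, q: False, m: False, v: False}
  {n: True, v: True, m: True, q: False}
  {n: True, m: True, q: False, v: False}
  {n: True, v: True, q: True, m: False}


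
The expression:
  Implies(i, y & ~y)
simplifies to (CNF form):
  ~i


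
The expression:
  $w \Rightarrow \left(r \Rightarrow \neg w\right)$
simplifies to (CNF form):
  $\neg r \vee \neg w$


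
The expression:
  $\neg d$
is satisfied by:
  {d: False}


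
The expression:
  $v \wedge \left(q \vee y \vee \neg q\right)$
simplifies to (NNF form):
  $v$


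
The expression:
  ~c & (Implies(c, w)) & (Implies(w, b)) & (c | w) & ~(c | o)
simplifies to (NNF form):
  b & w & ~c & ~o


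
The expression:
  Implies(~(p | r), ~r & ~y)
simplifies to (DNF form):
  p | r | ~y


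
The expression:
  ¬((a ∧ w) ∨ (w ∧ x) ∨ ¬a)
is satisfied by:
  {a: True, w: False}


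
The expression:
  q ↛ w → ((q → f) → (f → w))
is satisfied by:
  {w: True, q: False, f: False}
  {w: False, q: False, f: False}
  {f: True, w: True, q: False}
  {f: True, w: False, q: False}
  {q: True, w: True, f: False}
  {q: True, w: False, f: False}
  {q: True, f: True, w: True}


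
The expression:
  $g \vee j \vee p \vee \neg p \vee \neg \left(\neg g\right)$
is always true.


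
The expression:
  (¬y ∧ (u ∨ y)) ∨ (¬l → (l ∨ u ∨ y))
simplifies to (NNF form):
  l ∨ u ∨ y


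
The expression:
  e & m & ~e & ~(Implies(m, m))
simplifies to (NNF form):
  False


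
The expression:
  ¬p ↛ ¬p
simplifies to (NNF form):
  False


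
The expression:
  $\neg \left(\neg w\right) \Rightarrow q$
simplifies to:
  $q \vee \neg w$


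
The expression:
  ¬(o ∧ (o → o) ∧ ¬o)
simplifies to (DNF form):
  True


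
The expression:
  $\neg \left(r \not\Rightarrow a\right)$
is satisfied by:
  {a: True, r: False}
  {r: False, a: False}
  {r: True, a: True}


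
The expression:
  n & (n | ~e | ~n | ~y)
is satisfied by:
  {n: True}


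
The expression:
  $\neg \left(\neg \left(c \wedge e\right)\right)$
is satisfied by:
  {c: True, e: True}


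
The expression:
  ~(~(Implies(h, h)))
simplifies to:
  True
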